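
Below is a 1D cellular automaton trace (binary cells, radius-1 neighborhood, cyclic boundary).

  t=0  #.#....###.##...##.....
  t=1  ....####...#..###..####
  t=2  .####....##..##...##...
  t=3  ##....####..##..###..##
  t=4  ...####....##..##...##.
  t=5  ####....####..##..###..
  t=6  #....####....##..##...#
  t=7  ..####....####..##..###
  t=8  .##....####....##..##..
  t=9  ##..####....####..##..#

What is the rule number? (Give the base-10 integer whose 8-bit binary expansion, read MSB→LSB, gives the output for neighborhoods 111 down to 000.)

11

  ### -> .   bit 7 = 0  t=0,i=8
  ##. -> .   bit 6 = 0  t=0,i=9
  #.# -> .   bit 5 = 0  t=0,i=1
  #.. -> .   bit 4 = 0  t=0,i=3
  .## -> #   bit 3 = 1  t=0,i=7
  .#. -> .   bit 2 = 0  t=0,i=0
  ..# -> #   bit 1 = 1  t=0,i=6
  ... -> #   bit 0 = 1  t=0,i=4
  bits 00001011 = 11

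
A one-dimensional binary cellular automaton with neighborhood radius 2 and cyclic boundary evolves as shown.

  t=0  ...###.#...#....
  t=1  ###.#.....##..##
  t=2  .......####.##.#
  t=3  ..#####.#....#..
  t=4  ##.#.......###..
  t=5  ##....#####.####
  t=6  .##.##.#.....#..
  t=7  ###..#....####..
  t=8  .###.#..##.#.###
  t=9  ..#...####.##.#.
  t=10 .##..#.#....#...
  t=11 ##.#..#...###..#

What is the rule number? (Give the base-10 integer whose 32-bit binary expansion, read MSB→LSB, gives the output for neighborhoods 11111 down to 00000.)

321449567

  #####|.  b31=0 t=1,i=0
  ####.|.  b30=0 t=1,i=1
  ###.#|.  b29=0 t=0,i=5
  ###..|#  b28=1 t=4,i=13
  ##.##|.  b27=0 t=2,i=11
  ##.#.|.  b26=0 t=0,i=6
  ##..#|#  b25=1 t=1,i=12
  ##...|#  b24=1 t=5,i=2
  #.###|.  b23=0 t=5,i=12
  #.##.|.  b22=0 t=2,i=12
  #.#.#|#  b21=1 t=8,i=11
  #.#..|.  b20=0 t=0,i=7
  #..##|#  b19=1 t=1,i=13
  #..#.|.  b18=0 t=7,i=4
  #...#|.  b17=0 t=0,i=9
  #....|.  b16=0 t=0,i=13
  .####|#  b15=1 t=1,i=15
  .###.|#  b14=1 t=0,i=4
  .##.#|#  b13=1 t=2,i=13
  .##..|.  b12=0 t=1,i=11
  .#.##|#  b11=1 t=8,i=12
  .#.#.|#  b10=1 t=10,i=6
  .#..#|#  b9=1 t=8,i=6
  .#...|.  b8=0 t=0,i=8
  ..###|.  b7=0 t=0,i=3
  ..##.|#  b6=1 t=1,i=10
  ..#.#|.  b5=0 t=10,i=5
  ..#..|#  b4=1 t=0,i=11
  ...##|#  b3=1 t=0,i=2
  ...#.|#  b2=1 t=0,i=10
  ....#|#  b1=1 t=0,i=1
  .....|#  b0=1 t=0,i=0
  bits 00010011001010001110111001011111 = 321449567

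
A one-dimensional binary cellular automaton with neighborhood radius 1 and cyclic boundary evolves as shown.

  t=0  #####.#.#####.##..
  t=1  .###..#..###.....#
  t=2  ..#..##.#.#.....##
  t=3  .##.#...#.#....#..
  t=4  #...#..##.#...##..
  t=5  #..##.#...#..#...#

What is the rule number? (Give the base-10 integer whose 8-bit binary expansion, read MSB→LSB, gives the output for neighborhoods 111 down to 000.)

134

  ### -> #   bit 7 = 1  t=0,i=1
  ##. -> .   bit 6 = 0  t=0,i=4
  #.# -> .   bit 5 = 0  t=0,i=5
  #.. -> .   bit 4 = 0  t=0,i=16
  .## -> .   bit 3 = 0  t=0,i=0
  .#. -> #   bit 2 = 1  t=0,i=6
  ..# -> #   bit 1 = 1  t=0,i=17
  ... -> .   bit 0 = 0  t=1,i=13
  bits 10000110 = 134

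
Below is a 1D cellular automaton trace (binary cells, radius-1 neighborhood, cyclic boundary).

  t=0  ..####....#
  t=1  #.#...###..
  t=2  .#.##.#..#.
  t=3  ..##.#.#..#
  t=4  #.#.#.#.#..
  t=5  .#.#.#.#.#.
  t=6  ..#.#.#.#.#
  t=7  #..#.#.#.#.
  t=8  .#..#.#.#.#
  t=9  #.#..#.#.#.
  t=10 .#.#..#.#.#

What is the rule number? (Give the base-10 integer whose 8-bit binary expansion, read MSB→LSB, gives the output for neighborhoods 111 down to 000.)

  ### -> .   bit 7 = 0  t=0,i=3
  ##. -> .   bit 6 = 0  t=0,i=5
  #.# -> #   bit 5 = 1  t=1,i=1
  #.. -> #   bit 4 = 1  t=0,i=0
  .## -> #   bit 3 = 1  t=0,i=2
  .#. -> .   bit 2 = 0  t=0,i=10
  ..# -> .   bit 1 = 0  t=0,i=1
  ... -> #   bit 0 = 1  t=0,i=7
  bits 00111001 = 57

57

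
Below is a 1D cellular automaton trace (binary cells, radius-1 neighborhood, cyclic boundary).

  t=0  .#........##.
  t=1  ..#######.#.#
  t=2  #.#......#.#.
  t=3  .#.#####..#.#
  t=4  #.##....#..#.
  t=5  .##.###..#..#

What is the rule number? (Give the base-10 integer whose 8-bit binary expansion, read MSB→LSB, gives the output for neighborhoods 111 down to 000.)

  ### -> .   bit 7 = 0  t=1,i=3
  ##. -> .   bit 6 = 0  t=0,i=11
  #.# -> #   bit 5 = 1  t=1,i=9
  #.. -> #   bit 4 = 1  t=0,i=2
  .## -> #   bit 3 = 1  t=0,i=10
  .#. -> .   bit 2 = 0  t=0,i=1
  ..# -> .   bit 1 = 0  t=0,i=0
  ... -> #   bit 0 = 1  t=0,i=3
  bits 00111001 = 57

57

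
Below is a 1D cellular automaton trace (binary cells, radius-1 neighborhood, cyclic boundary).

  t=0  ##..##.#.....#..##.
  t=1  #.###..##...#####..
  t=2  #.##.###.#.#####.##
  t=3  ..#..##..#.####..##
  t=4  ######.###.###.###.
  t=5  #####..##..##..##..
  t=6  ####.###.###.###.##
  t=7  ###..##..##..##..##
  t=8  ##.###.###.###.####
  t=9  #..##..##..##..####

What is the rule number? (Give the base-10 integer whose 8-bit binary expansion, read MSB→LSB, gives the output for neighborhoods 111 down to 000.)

  nb ###: next=#  (t=1,i=3, bit7=1)
  nb ##.: next=.  (t=0,i=1, bit6=0)
  nb #.#: next=.  (t=0,i=6, bit5=0)
  nb #..: next=#  (t=0,i=2, bit4=1)
  nb .##: next=#  (t=0,i=0, bit3=1)
  nb .#.: next=#  (t=0,i=7, bit2=1)
  nb ..#: next=#  (t=0,i=3, bit1=1)
  nb ...: next=.  (t=0,i=9, bit0=0)
  bits 10011110 = 158

158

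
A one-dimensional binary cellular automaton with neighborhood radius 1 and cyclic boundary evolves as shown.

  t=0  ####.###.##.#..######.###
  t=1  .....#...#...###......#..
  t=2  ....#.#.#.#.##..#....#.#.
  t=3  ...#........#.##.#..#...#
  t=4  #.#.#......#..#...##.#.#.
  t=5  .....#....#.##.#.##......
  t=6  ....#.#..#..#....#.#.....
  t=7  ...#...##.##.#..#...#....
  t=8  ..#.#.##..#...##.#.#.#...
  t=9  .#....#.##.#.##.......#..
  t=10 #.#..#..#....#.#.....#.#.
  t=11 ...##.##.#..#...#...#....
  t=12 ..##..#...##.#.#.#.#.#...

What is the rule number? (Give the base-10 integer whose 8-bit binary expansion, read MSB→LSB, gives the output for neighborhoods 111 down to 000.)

26

  ### -> .   bit 7 = 0  t=0,i=0
  ##. -> .   bit 6 = 0  t=0,i=3
  #.# -> .   bit 5 = 0  t=0,i=4
  #.. -> #   bit 4 = 1  t=0,i=13
  .## -> #   bit 3 = 1  t=0,i=5
  .#. -> .   bit 2 = 0  t=0,i=12
  ..# -> #   bit 1 = 1  t=0,i=14
  ... -> .   bit 0 = 0  t=1,i=0
  bits 00011010 = 26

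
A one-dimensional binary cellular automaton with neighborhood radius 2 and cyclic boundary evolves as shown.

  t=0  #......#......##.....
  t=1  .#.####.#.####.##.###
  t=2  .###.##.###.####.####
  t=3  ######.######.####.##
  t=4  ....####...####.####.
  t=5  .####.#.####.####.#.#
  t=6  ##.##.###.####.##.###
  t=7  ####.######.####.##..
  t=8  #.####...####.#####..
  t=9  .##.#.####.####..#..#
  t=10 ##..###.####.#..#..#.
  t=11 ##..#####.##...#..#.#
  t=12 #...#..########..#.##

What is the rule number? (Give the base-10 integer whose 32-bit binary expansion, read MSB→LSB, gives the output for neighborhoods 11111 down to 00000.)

1776704911

  [31] ##### => .  t=3,i=0
  [30] ####. => #  t=1,i=5
  [29] ###.# => #  t=1,i=6
  [28] ###.. => .  t=4,i=7
  [27] ##.## => #  t=1,i=14
  [26] ##.#. => .  t=1,i=0
  [25] ##..# => .  t=7,i=19
  [24] ##... => #  t=0,i=16
  [23] #.### => #  t=1,i=3
  [22] #.##. => #  t=1,i=15
  [21] #.#.# => #  t=1,i=1
  [20] #.#.. => .  t=10,i=13
  [19] #..## => .  t=7,i=20
  [18] #..#. => #  t=8,i=20
  [17] #...# => #  t=4,i=9
  [16] #.... => .  t=0,i=2
  [15] .#### => .  t=1,i=4
  [14] .###. => #  t=1,i=19
  [13] .##.# => .  t=1,i=16
  [12] .##.. => #  t=0,i=15
  [11] .#.## => #  t=1,i=2
  [10] .#.#. => #  t=5,i=19
  [9] .#..# => .  t=9,i=18
  [8] .#... => #  t=0,i=1
  [7] ..### => #  t=4,i=4
  [6] ..##. => .  t=0,i=14
  [5] ..#.# => .  t=8,i=0
  [4] ..#.. => .  t=0,i=0
  [3] ...## => #  t=0,i=13
  [2] ...#. => #  t=0,i=6
  [1] ....# => #  t=0,i=5
  [0] ..... => #  t=0,i=3
  bits 01101001111001100101110110001111 = 1776704911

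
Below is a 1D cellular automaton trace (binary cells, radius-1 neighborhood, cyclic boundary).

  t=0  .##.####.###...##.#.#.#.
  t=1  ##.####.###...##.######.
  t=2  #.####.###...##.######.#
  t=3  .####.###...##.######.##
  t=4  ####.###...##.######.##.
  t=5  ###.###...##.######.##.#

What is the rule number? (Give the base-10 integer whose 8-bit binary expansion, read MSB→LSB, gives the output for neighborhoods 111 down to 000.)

174

  ###|#  b7=1 t=0,i=5
  ##.|.  b6=0 t=0,i=2
  #.#|#  b5=1 t=0,i=3
  #..|.  b4=0 t=0,i=12
  .##|#  b3=1 t=0,i=1
  .#.|#  b2=1 t=0,i=18
  ..#|#  b1=1 t=0,i=0
  ...|.  b0=0 t=0,i=13
  bits 10101110 = 174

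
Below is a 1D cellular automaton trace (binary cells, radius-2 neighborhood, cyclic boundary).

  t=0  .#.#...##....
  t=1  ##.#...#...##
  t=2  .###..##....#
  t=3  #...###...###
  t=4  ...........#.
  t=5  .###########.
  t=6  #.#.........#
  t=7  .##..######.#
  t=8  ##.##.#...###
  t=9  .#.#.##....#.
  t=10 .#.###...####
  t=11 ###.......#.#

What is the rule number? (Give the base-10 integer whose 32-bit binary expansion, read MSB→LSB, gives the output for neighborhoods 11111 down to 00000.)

  #####|.  b31=0 t=5,i=3
  ####.|.  b30=0 t=1,i=0
  ###.#|#  b29=1 t=1,i=1
  ###..|.  b28=0 t=2,i=3
  ##.##|.  b27=0 t=8,i=2
  ##.#.|#  b26=1 t=1,i=2
  ##..#|#  b25=1 t=2,i=4
  ##...|.  b24=0 t=0,i=9
  #.###|.  b23=0 t=2,i=1
  #.##.|#  b22=1 t=7,i=1
  #.#.#|#  b21=1 t=7,i=12
  #.#..|#  b20=1 t=0,i=3
  #..##|#  b19=1 t=2,i=5
  #..#.|.  b18=0 t=9,i=0
  #...#|.  b17=0 t=0,i=5
  #....|.  b16=0 t=0,i=10
  .####|#  b15=1 t=1,i=12
  .###.|.  b14=0 t=2,i=2
  .##.#|.  b13=0 t=6,i=0
  .##..|.  b12=0 t=0,i=8
  .#.##|#  b11=1 t=2,i=0
  .#.#.|.  b10=0 t=0,i=2
  .#..#|#  b9=1 t=9,i=12
  .#...|.  b8=0 t=0,i=4
  ..###|.  b7=0 t=1,i=11
  ..##.|#  b6=1 t=0,i=7
  ..#.#|#  b5=1 t=0,i=1
  ..#..|#  b4=1 t=1,i=7
  ...##|.  b3=0 t=0,i=6
  ...#.|#  b2=1 t=0,i=0
  ....#|#  b1=1 t=0,i=12
  .....|#  b0=1 t=0,i=11
  bits 00100110011110001000101001110111 = 645433975

645433975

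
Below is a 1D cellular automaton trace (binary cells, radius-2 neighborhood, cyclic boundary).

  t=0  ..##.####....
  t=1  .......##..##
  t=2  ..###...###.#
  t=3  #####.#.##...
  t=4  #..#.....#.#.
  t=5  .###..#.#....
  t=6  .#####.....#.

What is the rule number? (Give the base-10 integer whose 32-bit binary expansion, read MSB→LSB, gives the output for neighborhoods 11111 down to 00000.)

1376670357

  ##### -> .   bit 31 = 0  t=3,i=2
  ####. -> #   bit 30 = 1  t=0,i=7
  ###.# -> .   bit 29 = 0  t=2,i=10
  ###.. -> #   bit 28 = 1  t=0,i=8
  ##.## -> .   bit 27 = 0  t=0,i=4
  ##.#. -> .   bit 26 = 0  t=2,i=11
  ##..# -> #   bit 25 = 1  t=1,i=9
  ##... -> .   bit 24 = 0  t=0,i=9
  #.### -> .   bit 23 = 0  t=0,i=5
  #.##. -> .   bit 22 = 0  t=3,i=8
  #.#.# -> .   bit 21 = 0  t=3,i=6
  #.#.. -> .   bit 20 = 0  t=2,i=12
  #..## -> #   bit 19 = 1  t=1,i=10
  #..#. -> #   bit 18 = 1  t=4,i=2
  #...# -> #   bit 17 = 1  t=2,i=6
  #.... -> .   bit 16 = 0  t=0,i=10
  .#### -> .   bit 15 = 0  t=0,i=6
  .###. -> #   bit 14 = 1  t=2,i=3
  .##.# -> .   bit 13 = 0  t=0,i=3
  .##.. -> #   bit 12 = 1  t=1,i=8
  .#.## -> .   bit 11 = 0  t=3,i=7
  .#.#. -> .   bit 10 = 0  t=4,i=10
  .#..# -> #   bit 9 = 1  t=2,i=0
  .#... -> .   bit 8 = 0  t=4,i=4
  ..### -> #   bit 7 = 1  t=2,i=2
  ..##. -> .   bit 6 = 0  t=0,i=2
  ..#.# -> .   bit 5 = 0  t=4,i=9
  ..#.. -> #   bit 4 = 1  t=4,i=3
  ...## -> .   bit 3 = 0  t=0,i=1
  ...#. -> #   bit 2 = 1  t=4,i=8
  ....# -> .   bit 1 = 0  t=0,i=0
  ..... -> #   bit 0 = 1  t=0,i=11
  bits 01010010000011100101001010010101 = 1376670357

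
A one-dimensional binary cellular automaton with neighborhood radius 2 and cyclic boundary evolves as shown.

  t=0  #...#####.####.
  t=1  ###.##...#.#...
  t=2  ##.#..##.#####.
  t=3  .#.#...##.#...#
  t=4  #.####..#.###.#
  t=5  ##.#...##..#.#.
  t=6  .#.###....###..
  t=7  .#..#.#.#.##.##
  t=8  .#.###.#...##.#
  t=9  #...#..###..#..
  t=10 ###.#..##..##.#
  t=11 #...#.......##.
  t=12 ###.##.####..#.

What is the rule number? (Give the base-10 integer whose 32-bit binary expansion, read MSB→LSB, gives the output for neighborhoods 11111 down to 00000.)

  [31] ##### => .  t=0,i=6
  [30] ####. => .  t=0,i=7
  [29] ###.# => .  t=0,i=8
  [28] ###.. => .  t=4,i=5
  [27] ##.## => #  t=0,i=9
  [26] ##.#. => .  t=0,i=14
  [25] ##..# => .  t=4,i=6
  [24] ##... => #  t=1,i=6
  [23] #.### => .  t=0,i=10
  [22] #.##. => .  t=1,i=4
  [21] #.#.# => .  t=3,i=1
  [20] #.#.. => #  t=0,i=0
  [19] #..## => .  t=2,i=5
  [18] #..#. => #  t=4,i=7
  [17] #...# => #  t=0,i=2
  [16] #.... => .  t=6,i=7
  [15] .#### => #  t=0,i=5
  [14] .###. => #  t=1,i=1
  [13] .##.# => #  t=2,i=1
  [12] .##.. => .  t=1,i=5
  [11] .#.## => .  t=4,i=9
  [10] .#.#. => #  t=1,i=10
  [9] .#..# => .  t=2,i=4
  [8] .#... => #  t=0,i=1
  [7] ..### => #  t=0,i=4
  [6] ..##. => .  t=2,i=6
  [5] ..#.# => #  t=1,i=9
  [4] ..#.. => #  t=9,i=0
  [3] ...## => .  t=0,i=3
  [2] ...#. => .  t=1,i=8
  [1] ....# => #  t=6,i=8
  [0] ..... => #  t=11,i=7
  bits 00001001000101101110010110110011 = 152495539

152495539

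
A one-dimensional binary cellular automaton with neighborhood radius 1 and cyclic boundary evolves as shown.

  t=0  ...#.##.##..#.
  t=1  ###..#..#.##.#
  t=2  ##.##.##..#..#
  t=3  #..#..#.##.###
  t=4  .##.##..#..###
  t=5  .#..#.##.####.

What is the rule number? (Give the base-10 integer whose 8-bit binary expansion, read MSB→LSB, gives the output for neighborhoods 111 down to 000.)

155

  nb ###: next=#  (t=1,i=0, bit7=1)
  nb ##.: next=.  (t=0,i=6, bit6=0)
  nb #.#: next=.  (t=0,i=4, bit5=0)
  nb #..: next=#  (t=0,i=10, bit4=1)
  nb .##: next=#  (t=0,i=5, bit3=1)
  nb .#.: next=.  (t=0,i=3, bit2=0)
  nb ..#: next=#  (t=0,i=2, bit1=1)
  nb ...: next=#  (t=0,i=0, bit0=1)
  bits 10011011 = 155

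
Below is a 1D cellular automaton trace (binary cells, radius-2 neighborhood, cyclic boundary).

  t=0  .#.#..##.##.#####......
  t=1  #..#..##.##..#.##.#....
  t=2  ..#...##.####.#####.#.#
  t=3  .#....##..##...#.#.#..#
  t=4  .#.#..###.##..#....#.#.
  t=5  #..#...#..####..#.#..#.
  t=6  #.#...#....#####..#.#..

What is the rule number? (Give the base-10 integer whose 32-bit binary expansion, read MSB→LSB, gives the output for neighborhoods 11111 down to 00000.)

  #####|.  b31=0 t=0,i=14
  ####.|#  b30=1 t=0,i=15
  ###.#|.  b29=0 t=2,i=12
  ###..|#  b28=1 t=0,i=16
  ##.##|.  b27=0 t=0,i=8
  ##.#.|#  b26=1 t=1,i=17
  ##..#|#  b25=1 t=1,i=11
  ##...|.  b24=0 t=0,i=17
  #.###|.  b23=0 t=0,i=12
  #.##.|#  b22=1 t=0,i=9
  #.#.#|.  b21=0 t=2,i=20
  #.#..|#  b20=1 t=0,i=3
  #..##|.  b19=0 t=0,i=5
  #..#.|#  b18=1 t=1,i=2
  #...#|.  b17=0 t=2,i=4
  #....|#  b16=1 t=0,i=18
  .####|#  b15=1 t=0,i=13
  .###.|#  b14=1 t=4,i=7
  .##.#|#  b13=1 t=0,i=7
  .##..|#  b12=1 t=1,i=10
  .#.##|#  b11=1 t=1,i=14
  .#.#.|.  b10=0 t=0,i=2
  .#..#|.  b9=0 t=0,i=4
  .#...|.  b8=0 t=1,i=19
  ..###|.  b7=0 t=4,i=6
  ..##.|#  b6=1 t=0,i=6
  ..#.#|.  b5=0 t=0,i=1
  ..#..|.  b4=0 t=1,i=0
  ...##|.  b3=0 t=2,i=5
  ...#.|#  b2=1 t=0,i=0
  ....#|.  b1=0 t=0,i=22
  .....|.  b0=0 t=0,i=19
  bits 01010110010101011111100001000100 = 1448474692

1448474692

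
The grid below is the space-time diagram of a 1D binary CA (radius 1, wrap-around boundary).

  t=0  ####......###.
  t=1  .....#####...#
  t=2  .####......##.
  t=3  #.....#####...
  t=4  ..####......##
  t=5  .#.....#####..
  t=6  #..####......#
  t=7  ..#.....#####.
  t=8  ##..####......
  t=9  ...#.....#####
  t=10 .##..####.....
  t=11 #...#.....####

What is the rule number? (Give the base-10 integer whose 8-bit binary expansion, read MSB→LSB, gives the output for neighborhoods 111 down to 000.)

  nb ###: next=.  (t=0,i=1, bit7=0)
  nb ##.: next=.  (t=0,i=3, bit6=0)
  nb #.#: next=#  (t=0,i=13, bit5=1)
  nb #..: next=.  (t=0,i=4, bit4=0)
  nb .##: next=.  (t=0,i=0, bit3=0)
  nb .#.: next=.  (t=1,i=13, bit2=0)
  nb ..#: next=#  (t=0,i=9, bit1=1)
  nb ...: next=#  (t=0,i=5, bit0=1)
  bits 00100011 = 35

35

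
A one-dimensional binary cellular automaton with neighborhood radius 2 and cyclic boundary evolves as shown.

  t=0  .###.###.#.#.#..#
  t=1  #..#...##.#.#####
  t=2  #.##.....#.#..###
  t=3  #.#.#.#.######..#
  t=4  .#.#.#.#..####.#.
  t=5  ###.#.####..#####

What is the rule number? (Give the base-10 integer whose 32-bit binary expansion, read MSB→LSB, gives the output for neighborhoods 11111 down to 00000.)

  nb #####: next=#  (t=1,i=14, bit31=1)
  nb ####.: next=#  (t=1,i=16, bit30=1)
  nb ###.#: next=#  (t=0,i=3, bit29=1)
  nb ###..: next=#  (t=1,i=0, bit28=1)
  nb ##.##: next=.  (t=0,i=4, bit27=0)
  nb ##.#.: next=#  (t=0,i=8, bit26=1)
  nb ##..#: next=.  (t=1,i=1, bit25=0)
  nb ##...: next=#  (t=2,i=4, bit24=1)
  nb #.###: next=.  (t=0,i=1, bit23=0)
  nb #.##.: next=#  (t=2,i=2, bit22=1)
  nb #.#.#: next=.  (t=0,i=9, bit21=0)
  nb #.#..: next=#  (t=0,i=13, bit20=1)
  nb #..##: next=#  (t=2,i=13, bit19=1)
  nb #..#.: next=#  (t=0,i=15, bit18=1)
  nb #...#: next=.  (t=1,i=5, bit17=0)
  nb #....: next=.  (t=2,i=5, bit16=0)
  nb .####: next=.  (t=1,i=13, bit15=0)
  nb .###.: next=.  (t=0,i=2, bit14=0)
  nb .##.#: next=.  (t=1,i=8, bit13=0)
  nb .##..: next=.  (t=2,i=3, bit12=0)
  nb .#.##: next=#  (t=0,i=0, bit11=1)
  nb .#.#.: next=#  (t=0,i=10, bit10=1)
  nb .#..#: next=#  (t=0,i=14, bit9=1)
  nb .#...: next=.  (t=1,i=4, bit8=0)
  nb ..###: next=.  (t=2,i=14, bit7=0)
  nb ..##.: next=.  (t=1,i=7, bit6=0)
  nb ..#.#: next=#  (t=0,i=16, bit5=1)
  nb ..#..: next=#  (t=1,i=3, bit4=1)
  nb ...##: next=.  (t=1,i=6, bit3=0)
  nb ...#.: next=#  (t=2,i=8, bit2=1)
  nb ....#: next=.  (t=2,i=7, bit1=0)
  nb .....: next=#  (t=2,i=6, bit0=1)
  bits 11110101010111000000111000110101 = 4116450869

4116450869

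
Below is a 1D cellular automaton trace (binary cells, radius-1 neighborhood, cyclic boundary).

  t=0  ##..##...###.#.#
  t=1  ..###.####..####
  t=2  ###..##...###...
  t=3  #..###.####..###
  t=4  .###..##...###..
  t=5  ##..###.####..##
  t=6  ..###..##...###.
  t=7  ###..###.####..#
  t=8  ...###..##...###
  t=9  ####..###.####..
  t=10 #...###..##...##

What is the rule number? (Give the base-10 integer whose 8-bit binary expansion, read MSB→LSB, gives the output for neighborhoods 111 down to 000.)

63

  nb ###: next=.  (t=0,i=0, bit7=0)
  nb ##.: next=.  (t=0,i=1, bit6=0)
  nb #.#: next=#  (t=0,i=12, bit5=1)
  nb #..: next=#  (t=0,i=2, bit4=1)
  nb .##: next=#  (t=0,i=4, bit3=1)
  nb .#.: next=#  (t=0,i=13, bit2=1)
  nb ..#: next=#  (t=0,i=3, bit1=1)
  nb ...: next=#  (t=0,i=7, bit0=1)
  bits 00111111 = 63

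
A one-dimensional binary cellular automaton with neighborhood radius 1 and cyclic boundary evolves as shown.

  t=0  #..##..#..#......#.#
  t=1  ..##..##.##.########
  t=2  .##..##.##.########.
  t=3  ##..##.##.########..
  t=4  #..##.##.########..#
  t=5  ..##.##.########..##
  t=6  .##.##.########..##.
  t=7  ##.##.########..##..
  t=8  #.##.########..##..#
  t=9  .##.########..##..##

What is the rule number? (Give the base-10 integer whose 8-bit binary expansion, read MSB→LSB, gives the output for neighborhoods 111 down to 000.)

175

  ###|#  b7=1 t=1,i=13
  ##.|.  b6=0 t=0,i=0
  #.#|#  b5=1 t=0,i=18
  #..|.  b4=0 t=0,i=1
  .##|#  b3=1 t=0,i=3
  .#.|#  b2=1 t=0,i=7
  ..#|#  b1=1 t=0,i=2
  ...|#  b0=1 t=0,i=12
  bits 10101111 = 175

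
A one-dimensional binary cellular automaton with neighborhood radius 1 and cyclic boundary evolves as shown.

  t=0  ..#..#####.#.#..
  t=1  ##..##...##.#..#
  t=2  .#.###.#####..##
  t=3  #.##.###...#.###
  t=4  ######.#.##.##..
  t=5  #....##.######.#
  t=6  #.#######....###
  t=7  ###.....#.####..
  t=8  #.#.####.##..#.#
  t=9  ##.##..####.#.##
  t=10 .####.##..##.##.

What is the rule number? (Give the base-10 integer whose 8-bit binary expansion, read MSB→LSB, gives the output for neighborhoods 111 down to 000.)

  ###|.  b7=0 t=0,i=6
  ##.|#  b6=1 t=0,i=9
  #.#|#  b5=1 t=0,i=10
  #..|.  b4=0 t=0,i=3
  .##|#  b3=1 t=0,i=5
  .#.|.  b2=0 t=0,i=2
  ..#|#  b1=1 t=0,i=1
  ...|#  b0=1 t=0,i=0
  bits 01101011 = 107

107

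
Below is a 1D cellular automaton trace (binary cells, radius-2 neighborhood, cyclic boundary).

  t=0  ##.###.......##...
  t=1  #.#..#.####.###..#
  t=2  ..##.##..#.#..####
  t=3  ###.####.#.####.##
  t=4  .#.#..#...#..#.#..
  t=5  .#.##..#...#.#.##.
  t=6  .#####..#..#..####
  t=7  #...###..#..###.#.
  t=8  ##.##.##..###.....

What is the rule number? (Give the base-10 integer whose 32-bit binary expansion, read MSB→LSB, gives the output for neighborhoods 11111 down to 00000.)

1515789289

  ##### -> .   bit 31 = 0  t=3,i=0
  ####. -> #   bit 30 = 1  t=1,i=9
  ###.# -> .   bit 29 = 0  t=1,i=10
  ###.. -> #   bit 28 = 1  t=0,i=5
  ##.## -> #   bit 27 = 1  t=0,i=2
  ##.#. -> .   bit 26 = 0  t=1,i=1
  ##..# -> #   bit 25 = 1  t=1,i=15
  ##... -> .   bit 24 = 0  t=0,i=6
  #.### -> .   bit 23 = 0  t=0,i=3
  #.##. -> #   bit 22 = 1  t=2,i=5
  #.#.# -> .   bit 21 = 0  t=3,i=9
  #.#.. -> #   bit 20 = 1  t=1,i=2
  #..## -> #   bit 19 = 1  t=1,i=16
  #..#. -> .   bit 18 = 0  t=1,i=4
  #...# -> .   bit 17 = 0  t=0,i=16
  #.... -> #   bit 16 = 1  t=0,i=7
  .#### -> .   bit 15 = 0  t=1,i=8
  .###. -> .   bit 14 = 0  t=0,i=4
  .##.# -> .   bit 13 = 0  t=0,i=1
  .##.. -> #   bit 12 = 1  t=0,i=14
  .#.## -> #   bit 11 = 1  t=1,i=6
  .#.#. -> .   bit 10 = 0  t=2,i=10
  .#..# -> #   bit 9 = 1  t=1,i=3
  .#... -> #   bit 8 = 1  t=4,i=7
  ..### -> #   bit 7 = 1  t=2,i=14
  ..##. -> #   bit 6 = 1  t=0,i=0
  ..#.# -> #   bit 5 = 1  t=1,i=5
  ..#.. -> .   bit 4 = 0  t=4,i=6
  ...## -> #   bit 3 = 1  t=0,i=12
  ...#. -> .   bit 2 = 0  t=4,i=0
  ....# -> .   bit 1 = 0  t=0,i=11
  ..... -> #   bit 0 = 1  t=0,i=8
  bits 01011010010110010001101111101001 = 1515789289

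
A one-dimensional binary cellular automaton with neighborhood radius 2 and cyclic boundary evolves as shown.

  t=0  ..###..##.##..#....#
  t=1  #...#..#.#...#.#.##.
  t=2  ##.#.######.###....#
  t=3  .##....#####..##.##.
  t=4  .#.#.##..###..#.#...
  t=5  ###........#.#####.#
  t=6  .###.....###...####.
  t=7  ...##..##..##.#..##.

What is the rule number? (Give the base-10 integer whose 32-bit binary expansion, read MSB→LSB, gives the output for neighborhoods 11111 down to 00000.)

4245948270

  #####|#  b31=1 t=2,i=7
  ####.|#  b30=1 t=2,i=9
  ###.#|#  b29=1 t=2,i=1
  ###..|#  b28=1 t=0,i=4
  ##.##|#  b27=1 t=0,i=9
  ##.#.|#  b26=1 t=1,i=19
  ##..#|.  b25=0 t=0,i=5
  ##...|#  b24=1 t=2,i=15
  #.###|.  b23=0 t=2,i=5
  #.##.|.  b22=0 t=0,i=10
  #.#.#|.  b21=0 t=1,i=15
  #.#..|#  b20=1 t=1,i=0
  #..##|.  b19=0 t=0,i=1
  #..#.|#  b18=1 t=0,i=13
  #...#|.  b17=0 t=1,i=2
  #....|.  b16=0 t=0,i=16
  .####|.  b15=0 t=2,i=6
  .###.|.  b14=0 t=0,i=3
  .##.#|.  b13=0 t=0,i=8
  .##..|.  b12=0 t=0,i=11
  .#.##|.  b11=0 t=1,i=16
  .#.#.|#  b10=1 t=1,i=8
  .#..#|#  b9=1 t=0,i=0
  .#...|#  b8=1 t=0,i=15
  ..###|.  b7=0 t=0,i=2
  ..##.|#  b6=1 t=0,i=7
  ..#.#|#  b5=1 t=1,i=7
  ..#..|.  b4=0 t=0,i=14
  ...##|#  b3=1 t=2,i=18
  ...#.|#  b2=1 t=0,i=18
  ....#|#  b1=1 t=0,i=17
  .....|.  b0=0 t=5,i=5
  bits 11111101000101000000011101101110 = 4245948270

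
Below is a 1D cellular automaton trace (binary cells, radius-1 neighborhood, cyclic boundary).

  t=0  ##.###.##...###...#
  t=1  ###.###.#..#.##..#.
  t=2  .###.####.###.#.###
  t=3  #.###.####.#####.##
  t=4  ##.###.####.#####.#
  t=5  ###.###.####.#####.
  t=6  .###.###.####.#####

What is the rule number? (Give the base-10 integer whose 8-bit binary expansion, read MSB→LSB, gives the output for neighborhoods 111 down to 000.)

  nb ###: next=#  (t=0,i=0, bit7=1)
  nb ##.: next=#  (t=0,i=1, bit6=1)
  nb #.#: next=#  (t=0,i=2, bit5=1)
  nb #..: next=.  (t=0,i=9, bit4=0)
  nb .##: next=.  (t=0,i=3, bit3=0)
  nb .#.: next=#  (t=1,i=8, bit2=1)
  nb ..#: next=#  (t=0,i=11, bit1=1)
  nb ...: next=.  (t=0,i=10, bit0=0)
  bits 11100110 = 230

230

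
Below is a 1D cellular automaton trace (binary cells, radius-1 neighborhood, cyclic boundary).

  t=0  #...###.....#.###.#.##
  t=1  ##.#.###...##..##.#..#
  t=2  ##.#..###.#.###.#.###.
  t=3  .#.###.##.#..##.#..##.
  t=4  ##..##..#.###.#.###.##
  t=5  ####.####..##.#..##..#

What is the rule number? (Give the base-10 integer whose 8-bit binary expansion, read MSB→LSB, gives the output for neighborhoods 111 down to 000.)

214

  ### -> #   bit 7 = 1  t=0,i=5
  ##. -> #   bit 6 = 1  t=0,i=0
  #.# -> .   bit 5 = 0  t=0,i=13
  #.. -> #   bit 4 = 1  t=0,i=1
  .## -> .   bit 3 = 0  t=0,i=4
  .#. -> #   bit 2 = 1  t=0,i=12
  ..# -> #   bit 1 = 1  t=0,i=3
  ... -> .   bit 0 = 0  t=0,i=2
  bits 11010110 = 214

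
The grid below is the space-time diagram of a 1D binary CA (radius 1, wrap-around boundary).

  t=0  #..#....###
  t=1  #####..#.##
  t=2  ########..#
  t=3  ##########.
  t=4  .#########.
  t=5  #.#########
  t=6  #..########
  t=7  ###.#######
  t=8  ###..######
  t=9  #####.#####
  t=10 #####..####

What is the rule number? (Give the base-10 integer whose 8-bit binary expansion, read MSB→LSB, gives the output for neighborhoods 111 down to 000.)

  nb ###: next=#  (t=0,i=9, bit7=1)
  nb ##.: next=#  (t=0,i=0, bit6=1)
  nb #.#: next=.  (t=1,i=8, bit5=0)
  nb #..: next=#  (t=0,i=1, bit4=1)
  nb .##: next=.  (t=0,i=8, bit3=0)
  nb .#.: next=#  (t=0,i=3, bit2=1)
  nb ..#: next=#  (t=0,i=2, bit1=1)
  nb ...: next=.  (t=0,i=5, bit0=0)
  bits 11010110 = 214

214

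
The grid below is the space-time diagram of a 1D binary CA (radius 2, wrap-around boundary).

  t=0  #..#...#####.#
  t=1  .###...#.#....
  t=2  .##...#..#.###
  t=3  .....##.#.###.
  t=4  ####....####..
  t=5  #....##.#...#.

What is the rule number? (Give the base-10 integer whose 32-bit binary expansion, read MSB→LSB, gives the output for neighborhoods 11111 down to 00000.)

  nb #####: next=#  (t=0,i=9, bit31=1)
  nb ####.: next=.  (t=0,i=10, bit30=0)
  nb ###.#: next=.  (t=0,i=11, bit29=0)
  nb ###..: next=.  (t=1,i=3, bit28=0)
  nb ##.##: next=.  (t=0,i=12, bit27=0)
  nb ##.#.: next=.  (t=3,i=7, bit26=0)
  nb ##..#: next=#  (t=0,i=1, bit25=1)
  nb ##...: next=.  (t=1,i=4, bit24=0)
  nb #.###: next=#  (t=2,i=11, bit23=1)
  nb #.##.: next=.  (t=0,i=13, bit22=0)
  nb #.#.#: next=#  (t=3,i=8, bit21=1)
  nb #.#..: next=#  (t=1,i=9, bit20=1)
  nb #..##: next=.  (t=4,i=13, bit19=0)
  nb #..#.: next=#  (t=0,i=2, bit18=1)
  nb #...#: next=.  (t=0,i=5, bit17=0)
  nb #....: next=#  (t=1,i=11, bit16=1)
  nb .####: next=.  (t=0,i=8, bit15=0)
  nb .###.: next=#  (t=1,i=2, bit14=1)
  nb .##.#: next=.  (t=3,i=6, bit13=0)
  nb .##..: next=.  (t=0,i=0, bit12=0)
  nb .#.##: next=#  (t=2,i=10, bit11=1)
  nb .#.#.: next=.  (t=1,i=8, bit10=0)
  nb .#..#: next=.  (t=2,i=7, bit9=0)
  nb .#...: next=.  (t=0,i=4, bit8=0)
  nb ..###: next=#  (t=0,i=7, bit7=1)
  nb ..##.: next=.  (t=3,i=5, bit6=0)
  nb ..#.#: next=.  (t=1,i=7, bit5=0)
  nb ..#..: next=#  (t=0,i=3, bit4=1)
  nb ...##: next=.  (t=0,i=6, bit3=0)
  nb ...#.: next=#  (t=1,i=6, bit2=1)
  nb ....#: next=#  (t=1,i=13, bit1=1)
  nb .....: next=#  (t=1,i=12, bit0=1)
  bits 10000010101101010100100010010111 = 2192918679

2192918679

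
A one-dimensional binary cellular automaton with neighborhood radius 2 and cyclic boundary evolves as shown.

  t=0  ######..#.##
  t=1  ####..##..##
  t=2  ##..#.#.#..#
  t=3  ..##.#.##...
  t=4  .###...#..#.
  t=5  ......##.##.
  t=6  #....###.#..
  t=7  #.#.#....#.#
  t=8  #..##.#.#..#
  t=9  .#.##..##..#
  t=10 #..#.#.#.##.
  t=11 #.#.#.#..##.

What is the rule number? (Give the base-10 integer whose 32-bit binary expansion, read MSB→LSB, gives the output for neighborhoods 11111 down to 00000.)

2195039324

  [31] ##### => #  t=0,i=0
  [30] ####. => .  t=0,i=4
  [29] ###.# => .  t=6,i=7
  [28] ###.. => .  t=0,i=5
  [27] ##.## => .  t=5,i=8
  [26] ##.#. => .  t=3,i=4
  [25] ##..# => #  t=0,i=6
  [24] ##... => .  t=3,i=9
  [23] #.### => #  t=0,i=10
  [22] #.##. => #  t=3,i=7
  [21] #.#.# => .  t=2,i=6
  [20] #.#.. => #  t=2,i=8
  [19] #..## => .  t=1,i=5
  [18] #..#. => #  t=0,i=7
  [17] #...# => .  t=4,i=5
  [16] #.... => #  t=3,i=10
  [15] .#### => #  t=0,i=11
  [14] .###. => .  t=2,i=0
  [13] .##.# => #  t=3,i=3
  [12] .##.. => .  t=1,i=7
  [11] .#.## => .  t=0,i=9
  [10] .#.#. => #  t=2,i=5
  [9] .#..# => .  t=2,i=9
  [8] .#... => .  t=6,i=1
  [7] ..### => .  t=1,i=10
  [6] ..##. => #  t=1,i=6
  [5] ..#.# => .  t=0,i=8
  [4] ..#.. => #  t=4,i=7
  [3] ...## => #  t=3,i=1
  [2] ...#. => #  t=4,i=6
  [1] ....# => .  t=3,i=0
  [0] ..... => .  t=3,i=11
  bits 10000010110101011010010001011100 = 2195039324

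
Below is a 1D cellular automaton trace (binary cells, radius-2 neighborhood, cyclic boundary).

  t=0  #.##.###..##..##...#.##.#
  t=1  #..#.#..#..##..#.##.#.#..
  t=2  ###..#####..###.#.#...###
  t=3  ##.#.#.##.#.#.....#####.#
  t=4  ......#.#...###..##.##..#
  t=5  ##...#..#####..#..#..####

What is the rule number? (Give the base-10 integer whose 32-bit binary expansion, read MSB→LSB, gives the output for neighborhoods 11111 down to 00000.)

3264691100

  #####|#  b31=1 t=2,i=0
  ####.|#  b30=1 t=2,i=1
  ###.#|.  b29=0 t=2,i=14
  ###..|.  b28=0 t=0,i=7
  ##.##|.  b27=0 t=0,i=1
  ##.#.|.  b26=0 t=1,i=19
  ##..#|#  b25=1 t=0,i=8
  ##...|.  b24=0 t=0,i=16
  #.###|#  b23=1 t=0,i=5
  #.##.|.  b22=0 t=0,i=2
  #.#.#|.  b21=0 t=1,i=20
  #.#..|#  b20=1 t=1,i=5
  #..##|.  b19=0 t=0,i=9
  #..#.|#  b18=1 t=1,i=2
  #...#|#  b17=1 t=0,i=17
  #....|#  b16=1 t=3,i=14
  .####|.  b15=0 t=2,i=6
  .###.|.  b14=0 t=0,i=6
  .##.#|#  b13=1 t=0,i=0
  .##..|#  b12=1 t=0,i=11
  .#.##|#  b11=1 t=0,i=20
  .#.#.|.  b10=0 t=1,i=4
  .#..#|#  b9=1 t=1,i=1
  .#...|#  b8=1 t=2,i=19
  ..###|#  b7=1 t=2,i=5
  ..##.|.  b6=0 t=0,i=10
  ..#.#|.  b5=0 t=0,i=19
  ..#..|#  b4=1 t=1,i=0
  ...##|#  b3=1 t=2,i=21
  ...#.|#  b2=1 t=0,i=18
  ....#|.  b1=0 t=3,i=16
  .....|.  b0=0 t=3,i=15
  bits 11000010100101110011101110011100 = 3264691100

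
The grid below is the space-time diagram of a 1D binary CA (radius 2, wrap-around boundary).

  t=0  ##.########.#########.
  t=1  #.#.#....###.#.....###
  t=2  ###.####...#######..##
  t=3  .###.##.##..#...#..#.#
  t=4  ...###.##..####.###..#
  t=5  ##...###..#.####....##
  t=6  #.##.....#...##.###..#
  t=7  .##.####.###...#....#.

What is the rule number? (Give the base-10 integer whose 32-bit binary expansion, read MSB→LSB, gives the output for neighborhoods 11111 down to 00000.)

1837073171

  #####|.  b31=0 t=0,i=5
  ####.|#  b30=1 t=0,i=9
  ###.#|#  b29=1 t=0,i=10
  ###..|.  b28=0 t=2,i=7
  ##.##|#  b27=1 t=0,i=2
  ##.#.|#  b26=1 t=1,i=1
  ##..#|.  b25=0 t=2,i=18
  ##...|#  b24=1 t=2,i=8
  #.###|.  b23=0 t=0,i=3
  #.##.|#  b22=1 t=0,i=0
  #.#.#|#  b21=1 t=1,i=2
  #.#..|#  b20=1 t=1,i=4
  #..##|#  b19=1 t=2,i=19
  #..#.|#  b18=1 t=3,i=11
  #...#|#  b17=1 t=2,i=9
  #....|#  b16=1 t=1,i=6
  .####|#  b15=1 t=0,i=4
  .###.|.  b14=0 t=1,i=10
  .##.#|.  b13=0 t=0,i=1
  .##..|.  b12=0 t=3,i=9
  .#.##|.  b11=0 t=3,i=0
  .#.#.|.  b10=0 t=1,i=3
  .#..#|#  b9=1 t=3,i=17
  .#...|#  b8=1 t=1,i=5
  ..###|.  b7=0 t=1,i=9
  ..##.|.  b6=0 t=6,i=13
  ..#.#|.  b5=0 t=3,i=19
  ..#..|#  b4=1 t=3,i=12
  ...##|.  b3=0 t=1,i=8
  ...#.|.  b2=0 t=3,i=15
  ....#|#  b1=1 t=1,i=7
  .....|#  b0=1 t=1,i=16
  bits 01101101011111111000001100010011 = 1837073171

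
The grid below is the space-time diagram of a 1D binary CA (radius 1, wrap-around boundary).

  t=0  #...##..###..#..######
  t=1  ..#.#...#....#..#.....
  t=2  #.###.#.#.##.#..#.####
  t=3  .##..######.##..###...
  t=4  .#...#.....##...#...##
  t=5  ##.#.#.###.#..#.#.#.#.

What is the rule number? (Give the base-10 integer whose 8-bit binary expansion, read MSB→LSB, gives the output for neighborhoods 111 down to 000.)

45

  nb ###: next=.  (t=0,i=9, bit7=0)
  nb ##.: next=.  (t=0,i=0, bit6=0)
  nb #.#: next=#  (t=1,i=3, bit5=1)
  nb #..: next=.  (t=0,i=1, bit4=0)
  nb .##: next=#  (t=0,i=4, bit3=1)
  nb .#.: next=#  (t=0,i=13, bit2=1)
  nb ..#: next=.  (t=0,i=3, bit1=0)
  nb ...: next=#  (t=0,i=2, bit0=1)
  bits 00101101 = 45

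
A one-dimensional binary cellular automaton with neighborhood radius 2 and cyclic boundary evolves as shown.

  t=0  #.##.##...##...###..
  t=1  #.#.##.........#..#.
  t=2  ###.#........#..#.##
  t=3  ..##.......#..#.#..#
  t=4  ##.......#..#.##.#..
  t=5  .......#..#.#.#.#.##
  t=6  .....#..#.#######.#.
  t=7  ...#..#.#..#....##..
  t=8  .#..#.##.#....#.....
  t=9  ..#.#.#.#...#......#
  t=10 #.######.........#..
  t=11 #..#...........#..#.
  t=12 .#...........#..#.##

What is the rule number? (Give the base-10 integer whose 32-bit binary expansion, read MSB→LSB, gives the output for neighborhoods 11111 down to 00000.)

  [31] ##### => .  t=2,i=0
  [30] ####. => .  t=2,i=1
  [29] ###.# => #  t=2,i=2
  [28] ###.. => .  t=0,i=17
  [27] ##.## => #  t=0,i=4
  [26] ##.#. => #  t=2,i=3
  [25] ##..# => #  t=0,i=18
  [24] ##... => .  t=0,i=7
  [23] #.### => .  t=2,i=18
  [22] #.##. => #  t=0,i=2
  [21] #.#.# => #  t=1,i=0
  [20] #.#.. => .  t=2,i=4
  [19] #..## => #  t=3,i=1
  [18] #..#. => .  t=0,i=19
  [17] #...# => .  t=0,i=8
  [16] #.... => .  t=1,i=7
  [15] .#### => #  t=2,i=19
  [14] .###. => .  t=0,i=16
  [13] .##.# => .  t=0,i=3
  [12] .##.. => .  t=0,i=6
  [11] .#.## => .  t=0,i=1
  [10] .#.#. => #  t=1,i=1
  [9] .#..# => #  t=1,i=16
  [8] .#... => .  t=2,i=5
  [7] ..### => #  t=0,i=15
  [6] ..##. => .  t=0,i=10
  [5] ..#.# => #  t=0,i=0
  [4] ..#.. => .  t=1,i=15
  [3] ...## => .  t=0,i=9
  [2] ...#. => .  t=1,i=14
  [1] ....# => #  t=1,i=13
  [0] ..... => .  t=1,i=8
  bits 00101110011010001000011010100010 = 778602146

778602146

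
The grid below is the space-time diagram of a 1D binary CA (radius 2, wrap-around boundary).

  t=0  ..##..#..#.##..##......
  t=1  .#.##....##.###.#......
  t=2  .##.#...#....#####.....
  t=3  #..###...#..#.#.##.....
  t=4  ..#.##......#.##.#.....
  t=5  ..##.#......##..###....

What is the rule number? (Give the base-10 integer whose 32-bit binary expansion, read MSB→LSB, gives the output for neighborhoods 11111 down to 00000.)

1983437096

  nb #####: next=.  (t=2,i=15, bit31=0)
  nb ####.: next=#  (t=2,i=16, bit30=1)
  nb ###.#: next=#  (t=1,i=14, bit29=1)
  nb ###..: next=#  (t=2,i=17, bit28=1)
  nb ##.##: next=.  (t=1,i=11, bit27=0)
  nb ##.#.: next=#  (t=1,i=15, bit26=1)
  nb ##..#: next=#  (t=0,i=4, bit25=1)
  nb ##...: next=.  (t=0,i=17, bit24=0)
  nb #.###: next=.  (t=1,i=12, bit23=0)
  nb #.##.: next=.  (t=0,i=11, bit22=0)
  nb #.#.#: next=#  (t=3,i=14, bit21=1)
  nb #.#..: next=#  (t=1,i=16, bit20=1)
  nb #..##: next=#  (t=0,i=14, bit19=1)
  nb #..#.: next=.  (t=0,i=5, bit18=0)
  nb #...#: next=.  (t=2,i=6, bit17=0)
  nb #....: next=.  (t=0,i=18, bit16=0)
  nb .####: next=#  (t=2,i=14, bit15=1)
  nb .###.: next=#  (t=1,i=13, bit14=1)
  nb .##.#: next=.  (t=1,i=10, bit13=0)
  nb .##..: next=#  (t=0,i=3, bit12=1)
  nb .#.##: next=#  (t=0,i=10, bit11=1)
  nb .#.#.: next=.  (t=3,i=13, bit10=0)
  nb .#..#: next=.  (t=0,i=7, bit9=0)
  nb .#...: next=#  (t=1,i=17, bit8=1)
  nb ..###: next=.  (t=2,i=13, bit7=0)
  nb ..##.: next=.  (t=0,i=2, bit6=0)
  nb ..#.#: next=#  (t=0,i=9, bit5=1)
  nb ..#..: next=.  (t=0,i=6, bit4=0)
  nb ...##: next=#  (t=0,i=1, bit3=1)
  nb ...#.: next=.  (t=1,i=0, bit2=0)
  nb ....#: next=.  (t=0,i=0, bit1=0)
  nb .....: next=.  (t=0,i=19, bit0=0)
  bits 01110110001110001101100100101000 = 1983437096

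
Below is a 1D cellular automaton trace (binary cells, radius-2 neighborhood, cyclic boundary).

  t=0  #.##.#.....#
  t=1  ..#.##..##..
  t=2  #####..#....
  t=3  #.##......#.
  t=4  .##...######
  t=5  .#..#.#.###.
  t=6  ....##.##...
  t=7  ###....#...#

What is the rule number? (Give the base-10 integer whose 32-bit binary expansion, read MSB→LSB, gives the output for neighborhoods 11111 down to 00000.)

  ##### -> #   bit 31 = 1  t=2,i=2
  ####. -> #   bit 30 = 1  t=2,i=3
  ###.# -> .   bit 29 = 0  t=4,i=11
  ###.. -> .   bit 28 = 0  t=2,i=4
  ##.## -> .   bit 27 = 0  t=0,i=1
  ##.#. -> #   bit 26 = 1  t=0,i=4
  ##..# -> .   bit 25 = 0  t=1,i=6
  ##... -> .   bit 24 = 0  t=1,i=10
  #.### -> #   bit 23 = 1  t=5,i=8
  #.##. -> #   bit 22 = 1  t=0,i=2
  #.#.# -> .   bit 21 = 0  t=3,i=0
  #.#.. -> #   bit 20 = 1  t=0,i=5
  #..## -> #   bit 19 = 1  t=1,i=7
  #..#. -> .   bit 18 = 0  t=2,i=6
  #...# -> #   bit 17 = 1  t=4,i=4
  #.... -> .   bit 16 = 0  t=0,i=7
  .#### -> .   bit 15 = 0  t=2,i=1
  .###. -> .   bit 14 = 0  t=5,i=9
  .##.# -> .   bit 13 = 0  t=0,i=0
  .##.. -> .   bit 12 = 0  t=1,i=5
  .#.## -> #   bit 11 = 1  t=1,i=3
  .#.#. -> #   bit 10 = 1  t=3,i=11
  .#..# -> .   bit 9 = 0  t=5,i=2
  .#... -> .   bit 8 = 0  t=0,i=6
  ..### -> #   bit 7 = 1  t=2,i=0
  ..##. -> .   bit 6 = 0  t=0,i=11
  ..#.# -> #   bit 5 = 1  t=1,i=2
  ..#.. -> .   bit 4 = 0  t=2,i=7
  ...## -> .   bit 3 = 0  t=0,i=10
  ...#. -> #   bit 2 = 1  t=1,i=1
  ....# -> #   bit 1 = 1  t=0,i=9
  ..... -> #   bit 0 = 1  t=0,i=8
  bits 11000100110110100000110010100111 = 3302624423

3302624423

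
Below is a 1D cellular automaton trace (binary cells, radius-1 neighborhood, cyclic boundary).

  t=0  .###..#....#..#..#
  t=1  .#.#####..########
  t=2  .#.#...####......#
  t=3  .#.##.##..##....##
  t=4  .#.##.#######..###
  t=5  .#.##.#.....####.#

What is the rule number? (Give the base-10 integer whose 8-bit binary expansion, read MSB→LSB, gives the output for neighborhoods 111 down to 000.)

94

  [7] ### => .  t=0,i=2
  [6] ##. => #  t=0,i=3
  [5] #.# => .  t=0,i=0
  [4] #.. => #  t=0,i=4
  [3] .## => #  t=0,i=1
  [2] .#. => #  t=0,i=6
  [1] ..# => #  t=0,i=5
  [0] ... => .  t=0,i=8
  bits 01011110 = 94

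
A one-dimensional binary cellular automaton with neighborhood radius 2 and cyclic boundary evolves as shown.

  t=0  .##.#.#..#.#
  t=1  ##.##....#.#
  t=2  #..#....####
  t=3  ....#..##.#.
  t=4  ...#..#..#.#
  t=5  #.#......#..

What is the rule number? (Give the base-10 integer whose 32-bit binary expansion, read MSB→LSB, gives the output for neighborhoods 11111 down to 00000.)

2229815724

  nb #####: next=#  (t=2,i=10, bit31=1)
  nb ####.: next=.  (t=2,i=11, bit30=0)
  nb ###.#: next=.  (t=1,i=1, bit29=0)
  nb ###..: next=.  (t=2,i=0, bit28=0)
  nb ##.##: next=.  (t=1,i=2, bit27=0)
  nb ##.#.: next=#  (t=0,i=3, bit26=1)
  nb ##..#: next=.  (t=2,i=1, bit25=0)
  nb ##...: next=.  (t=1,i=5, bit24=0)
  nb #.###: next=#  (t=1,i=11, bit23=1)
  nb #.##.: next=#  (t=0,i=1, bit22=1)
  nb #.#.#: next=#  (t=0,i=4, bit21=1)
  nb #.#..: next=.  (t=0,i=6, bit20=0)
  nb #..##: next=#  (t=3,i=6, bit19=1)
  nb #..#.: next=.  (t=0,i=8, bit18=0)
  nb #...#: next=.  (t=4,i=1, bit17=0)
  nb #....: next=.  (t=1,i=6, bit16=0)
  nb .####: next=.  (t=2,i=9, bit15=0)
  nb .###.: next=#  (t=1,i=0, bit14=1)
  nb .##.#: next=.  (t=0,i=2, bit13=0)
  nb .##..: next=.  (t=1,i=4, bit12=0)
  nb .#.##: next=#  (t=0,i=0, bit11=1)
  nb .#.#.: next=.  (t=0,i=5, bit10=0)
  nb .#..#: next=.  (t=0,i=7, bit9=0)
  nb .#...: next=#  (t=2,i=4, bit8=1)
  nb ..###: next=#  (t=2,i=8, bit7=1)
  nb ..##.: next=.  (t=3,i=7, bit6=0)
  nb ..#.#: next=#  (t=0,i=9, bit5=1)
  nb ..#..: next=.  (t=2,i=3, bit4=0)
  nb ...##: next=#  (t=2,i=7, bit3=1)
  nb ...#.: next=#  (t=1,i=8, bit2=1)
  nb ....#: next=.  (t=1,i=7, bit1=0)
  nb .....: next=.  (t=3,i=1, bit0=0)
  bits 10000100111010000100100110101100 = 2229815724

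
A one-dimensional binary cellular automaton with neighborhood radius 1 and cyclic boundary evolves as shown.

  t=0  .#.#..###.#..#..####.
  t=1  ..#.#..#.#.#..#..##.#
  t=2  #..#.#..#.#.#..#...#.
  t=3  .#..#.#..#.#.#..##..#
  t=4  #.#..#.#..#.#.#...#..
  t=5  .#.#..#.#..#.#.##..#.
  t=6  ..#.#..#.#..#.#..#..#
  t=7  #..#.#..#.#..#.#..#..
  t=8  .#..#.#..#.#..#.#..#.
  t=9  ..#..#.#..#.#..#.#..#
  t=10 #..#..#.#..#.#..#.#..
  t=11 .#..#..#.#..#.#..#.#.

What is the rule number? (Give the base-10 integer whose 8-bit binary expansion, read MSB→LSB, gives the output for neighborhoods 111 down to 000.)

  [7] ### => #  t=0,i=7
  [6] ##. => .  t=0,i=8
  [5] #.# => #  t=0,i=2
  [4] #.. => #  t=0,i=4
  [3] .## => .  t=0,i=6
  [2] .#. => .  t=0,i=1
  [1] ..# => .  t=0,i=0
  [0] ... => #  t=2,i=17
  bits 10110001 = 177

177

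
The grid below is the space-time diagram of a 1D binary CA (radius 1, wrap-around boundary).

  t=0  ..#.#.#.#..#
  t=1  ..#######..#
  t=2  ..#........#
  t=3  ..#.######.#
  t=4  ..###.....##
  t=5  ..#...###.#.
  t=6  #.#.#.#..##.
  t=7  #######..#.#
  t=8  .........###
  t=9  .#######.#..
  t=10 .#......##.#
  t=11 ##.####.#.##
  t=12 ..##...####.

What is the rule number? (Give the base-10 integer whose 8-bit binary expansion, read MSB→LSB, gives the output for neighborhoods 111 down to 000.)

  [7] ### => .  t=1,i=3
  [6] ##. => .  t=1,i=8
  [5] #.# => #  t=0,i=3
  [4] #.. => .  t=0,i=0
  [3] .## => #  t=1,i=2
  [2] .#. => #  t=0,i=2
  [1] ..# => .  t=0,i=1
  [0] ... => #  t=2,i=4
  bits 00101101 = 45

45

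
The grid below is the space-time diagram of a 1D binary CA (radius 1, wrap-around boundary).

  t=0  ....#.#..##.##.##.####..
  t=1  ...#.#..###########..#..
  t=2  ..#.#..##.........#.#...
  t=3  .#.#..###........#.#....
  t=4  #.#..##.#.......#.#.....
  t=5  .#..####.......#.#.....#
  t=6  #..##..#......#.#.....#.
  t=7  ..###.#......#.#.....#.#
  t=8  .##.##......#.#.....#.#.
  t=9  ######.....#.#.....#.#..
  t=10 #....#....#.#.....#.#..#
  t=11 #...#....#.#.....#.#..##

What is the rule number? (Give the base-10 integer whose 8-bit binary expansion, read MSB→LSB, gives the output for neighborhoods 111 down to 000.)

  nb ###: next=.  (t=0,i=19, bit7=0)
  nb ##.: next=#  (t=0,i=10, bit6=1)
  nb #.#: next=#  (t=0,i=5, bit5=1)
  nb #..: next=.  (t=0,i=7, bit4=0)
  nb .##: next=#  (t=0,i=9, bit3=1)
  nb .#.: next=.  (t=0,i=4, bit2=0)
  nb ..#: next=#  (t=0,i=3, bit1=1)
  nb ...: next=.  (t=0,i=0, bit0=0)
  bits 01101010 = 106

106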